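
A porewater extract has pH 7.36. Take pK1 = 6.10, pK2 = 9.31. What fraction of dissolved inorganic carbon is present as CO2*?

α₀ = 0.0515

α₀ = 1 / (1 + K1/[H⁺] + K1K2/[H⁺]²) = 1 / (1 + 10^+1.26 + 10^-0.69)
   = 1 / (1 + 18.197 + 0.20417) = 1/19.401 = 0.05154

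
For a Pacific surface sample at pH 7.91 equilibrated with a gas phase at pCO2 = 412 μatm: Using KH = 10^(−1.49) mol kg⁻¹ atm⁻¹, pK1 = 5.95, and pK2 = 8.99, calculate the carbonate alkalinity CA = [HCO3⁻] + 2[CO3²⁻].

CA = 1.42 mmol/kg

[CO2*] = KH · pCO2 = 10^(−1.49) × 412×10^-6 = 1.333×10^-5 mol/kg
α₀ = 1/(1 + K1/[H⁺] + K1K2/[H⁺]²) = 1/(1 + 10^+1.96 + 10^+0.88) = 0.01002
DIC = [CO2*]/α₀ = 1.333×10^-5 / 0.01002 = 1.330 mmol/kg
CA = (α₁ + 2α₂)·DIC = (0.9140 + 2×0.07602) × 1.330 = 1.42 mmol/kg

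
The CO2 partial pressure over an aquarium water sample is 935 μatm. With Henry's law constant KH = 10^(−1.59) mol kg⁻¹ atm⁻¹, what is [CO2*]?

[CO2*] = 24.0 μmol/kg

KH = 10^(−1.59) = 2.570×10^-2 mol kg⁻¹ atm⁻¹
[CO2*] = KH · pCO2 = 2.570×10^-2 × 935×10^-6 atm = 2.40×10^-5 mol/kg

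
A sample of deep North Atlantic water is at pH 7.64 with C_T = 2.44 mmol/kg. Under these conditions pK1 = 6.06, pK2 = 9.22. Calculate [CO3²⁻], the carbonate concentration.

[CO3²⁻] = 0.0610 mmol/kg

α₂ = 1 / (1 + [H⁺]/K2 + [H⁺]²/(K1K2)) = 1 / (1 + 10^+1.58 + 10^+0.00)
   = 1 / (1 + 38.019 + 1.0000) = 1/40.019 = 0.02499
[CO3²⁻] = α₂ × DIC = 0.02499 × 2.44 = 0.0610 mmol/kg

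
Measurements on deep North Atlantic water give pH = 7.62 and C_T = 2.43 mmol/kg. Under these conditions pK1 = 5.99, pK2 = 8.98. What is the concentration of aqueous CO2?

[CO2*] = 0.0534 mmol/kg

α₀ = 1 / (1 + K1/[H⁺] + K1K2/[H⁺]²) = 1 / (1 + 10^+1.63 + 10^+0.27)
   = 1 / (1 + 42.658 + 1.8621) = 1/45.520 = 0.02197
[CO2*] = α₀ × DIC = 0.02197 × 2.43 = 0.0534 mmol/kg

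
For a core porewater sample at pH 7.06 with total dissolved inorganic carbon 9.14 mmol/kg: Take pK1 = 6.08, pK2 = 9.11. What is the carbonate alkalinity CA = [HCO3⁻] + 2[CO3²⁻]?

CA = [HCO3⁻] + 2[CO3²⁻] = (α₁ + 2α₂)·DIC
At pH 7.06: [H⁺]/K1 = 10^-0.98 = 0.10471, K2/[H⁺] = 10^-2.05 = 0.0089125
α₁ = 1/(1 + 0.10471 + 0.0089125) = 1/1.1136 = 0.8980; α₂ = α₁·K2/[H⁺] = 0.008003
α₁ + 2α₂ = 0.9140
CA = 0.9140 × 9.14 = 8.35 mmol/kg

CA = 8.35 mmol/kg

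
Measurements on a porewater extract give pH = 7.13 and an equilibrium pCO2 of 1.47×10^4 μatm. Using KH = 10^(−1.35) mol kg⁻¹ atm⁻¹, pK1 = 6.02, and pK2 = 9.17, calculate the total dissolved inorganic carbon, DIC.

[CO2*] = KH · pCO2 = 10^(−1.35) × 1.47×10^4×10^-6 = 6.566×10^-4 mol/kg
α₀ = 1/(1 + K1/[H⁺] + K1K2/[H⁺]²) = 1/(1 + 10^+1.11 + 10^-0.93) = 0.07143
DIC = [CO2*]/α₀ = 6.566×10^-4 / 0.07143 = 9.19 mmol/kg

DIC = 9.19 mmol/kg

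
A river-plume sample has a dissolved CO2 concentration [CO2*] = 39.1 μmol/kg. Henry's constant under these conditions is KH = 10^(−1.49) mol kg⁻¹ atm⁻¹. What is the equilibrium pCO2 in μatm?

KH = 10^(−1.49) = 3.236×10^-2 mol kg⁻¹ atm⁻¹
pCO2 = [CO2*]/KH = 39.1×10^-6 / 3.236×10^-2 = 1.21×10^-3 atm = 1210 μatm

pCO2 = 1210 μatm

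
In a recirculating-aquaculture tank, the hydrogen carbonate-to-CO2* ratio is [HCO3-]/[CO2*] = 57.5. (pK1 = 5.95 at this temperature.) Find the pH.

pH = 7.71

From K1 = [H⁺][HCO3-]/[CO2*]:  pH = pK1 + log₁₀([HCO3-]/[CO2*])
log₁₀(57.5) = +1.760
pH = 5.95 + (+1.760) = 7.71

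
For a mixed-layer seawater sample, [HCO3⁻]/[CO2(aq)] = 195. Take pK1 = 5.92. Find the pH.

From K1 = [H⁺][HCO3⁻]/[CO2(aq)]:  pH = pK1 + log₁₀([HCO3⁻]/[CO2(aq)])
log₁₀(195) = +2.290
pH = 5.92 + (+2.290) = 8.21

pH = 8.21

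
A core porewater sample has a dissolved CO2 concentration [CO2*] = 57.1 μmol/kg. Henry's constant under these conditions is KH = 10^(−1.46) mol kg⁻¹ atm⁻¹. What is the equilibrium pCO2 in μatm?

KH = 10^(−1.46) = 3.467×10^-2 mol kg⁻¹ atm⁻¹
pCO2 = [CO2*]/KH = 57.1×10^-6 / 3.467×10^-2 = 1.65×10^-3 atm = 1650 μatm

pCO2 = 1650 μatm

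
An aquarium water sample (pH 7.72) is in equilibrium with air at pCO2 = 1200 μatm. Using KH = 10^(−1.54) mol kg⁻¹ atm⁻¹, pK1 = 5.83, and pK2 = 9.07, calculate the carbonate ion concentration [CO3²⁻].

[CO3²⁻] = 0.120 mmol/kg

[CO2*] = KH · pCO2 = 10^(−1.54) × 1200×10^-6 = 3.461×10^-5 mol/kg
α₀ = 1/(1 + K1/[H⁺] + K1K2/[H⁺]²) = 1/(1 + 10^+1.89 + 10^+0.54) = 0.01218
DIC = [CO2*]/α₀ = 3.461×10^-5 / 0.01218 = 2.841 mmol/kg
[CO3²⁻] = α₂·DIC; α₂ = 0.04224, so [CO3²⁻] = 0.04224 × 2.841 = 0.120 mmol/kg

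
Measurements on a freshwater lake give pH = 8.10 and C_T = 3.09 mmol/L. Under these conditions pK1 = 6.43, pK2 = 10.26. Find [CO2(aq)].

α₀ = 1 / (1 + K1/[H⁺] + K1K2/[H⁺]²) = 1 / (1 + 10^+1.67 + 10^-0.49)
   = 1 / (1 + 46.774 + 0.32359) = 1/48.097 = 0.02079
[CO2*] = α₀ × DIC = 0.02079 × 3.09 = 0.0642 mmol/L

[CO2*] = 0.0642 mmol/L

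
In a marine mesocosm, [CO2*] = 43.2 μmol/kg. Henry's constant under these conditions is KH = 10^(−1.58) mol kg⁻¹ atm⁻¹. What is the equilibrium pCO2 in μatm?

KH = 10^(−1.58) = 2.630×10^-2 mol kg⁻¹ atm⁻¹
pCO2 = [CO2*]/KH = 43.2×10^-6 / 2.630×10^-2 = 1.64×10^-3 atm = 1640 μatm

pCO2 = 1640 μatm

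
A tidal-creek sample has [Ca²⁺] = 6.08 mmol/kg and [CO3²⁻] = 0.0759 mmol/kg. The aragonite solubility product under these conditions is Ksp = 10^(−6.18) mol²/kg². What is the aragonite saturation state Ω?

Ksp = 10^(−6.18) = 6.607×10^-7
Ω = [Ca²⁺][CO3²⁻]/Ksp = (6.08×10^-3)(0.0759×10^-3) / 6.607×10^-7 = 0.698

Ω = 0.698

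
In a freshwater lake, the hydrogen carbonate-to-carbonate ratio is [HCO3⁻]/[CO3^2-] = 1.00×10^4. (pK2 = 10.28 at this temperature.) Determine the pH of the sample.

pH = 6.28

From K2 = [H⁺][CO3^2-]/[HCO3⁻]:  pH = pK2 − log₁₀([HCO3⁻]/[CO3^2-])
log₁₀(1.00×10^4) = +4.000
pH = 10.28 − (+4.000) = 6.28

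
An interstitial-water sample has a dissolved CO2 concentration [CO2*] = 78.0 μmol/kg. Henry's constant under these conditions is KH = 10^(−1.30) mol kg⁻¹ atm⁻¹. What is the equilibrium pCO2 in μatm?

pCO2 = 1560 μatm

KH = 10^(−1.30) = 5.012×10^-2 mol kg⁻¹ atm⁻¹
pCO2 = [CO2*]/KH = 78.0×10^-6 / 5.012×10^-2 = 1.56×10^-3 atm = 1560 μatm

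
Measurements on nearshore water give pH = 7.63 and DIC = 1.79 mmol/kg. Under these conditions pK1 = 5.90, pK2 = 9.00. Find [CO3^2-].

[CO3²⁻] = 0.0719 mmol/kg

α₂ = 1 / (1 + [H⁺]/K2 + [H⁺]²/(K1K2)) = 1 / (1 + 10^+1.37 + 10^-0.36)
   = 1 / (1 + 23.442 + 0.43652) = 1/24.879 = 0.04019
[CO3²⁻] = α₂ × DIC = 0.04019 × 1.79 = 0.0719 mmol/kg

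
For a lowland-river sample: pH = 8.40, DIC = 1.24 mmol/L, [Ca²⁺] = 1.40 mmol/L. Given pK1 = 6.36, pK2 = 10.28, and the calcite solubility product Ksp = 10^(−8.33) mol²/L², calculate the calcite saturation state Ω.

α₂ = 1 / (1 + [H⁺]/K2 + [H⁺]²/(K1K2)) = 1 / (1 + 10^+1.88 + 10^-0.16)
   = 1 / (1 + 75.858 + 0.69183) = 1/77.550 = 0.01289
[CO3²⁻] = α₂ × DIC = 0.01289 × 1.24 = 0.01599 mmol/L = 15.99 μmol/L
Ksp = 10^(−8.33) = 4.677×10^-9
Ω = [Ca²⁺][CO3²⁻]/Ksp = (1.40×10^-3)(1.599×10^-5) / 4.677×10^-9 = 4.79

Ω = 4.79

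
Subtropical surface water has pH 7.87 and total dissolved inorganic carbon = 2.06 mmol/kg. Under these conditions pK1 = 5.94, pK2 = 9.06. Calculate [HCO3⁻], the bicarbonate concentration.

[HCO3⁻] = 1.91 mmol/kg

α₁ = 1 / (1 + [H⁺]/K1 + K2/[H⁺]) = 1 / (1 + 10^-1.93 + 10^-1.19)
   = 1 / (1 + 0.011749 + 0.064565) = 1/1.0763 = 0.9291
[HCO3⁻] = α₁ × DIC = 0.9291 × 2.06 = 1.91 mmol/kg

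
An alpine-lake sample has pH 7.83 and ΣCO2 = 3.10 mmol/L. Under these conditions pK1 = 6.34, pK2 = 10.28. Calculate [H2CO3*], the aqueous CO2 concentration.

[CO2*] = 0.0968 mmol/L

α₀ = 1 / (1 + K1/[H⁺] + K1K2/[H⁺]²) = 1 / (1 + 10^+1.49 + 10^-0.96)
   = 1 / (1 + 30.903 + 0.10965) = 1/32.013 = 0.03124
[CO2*] = α₀ × DIC = 0.03124 × 3.10 = 0.0968 mmol/L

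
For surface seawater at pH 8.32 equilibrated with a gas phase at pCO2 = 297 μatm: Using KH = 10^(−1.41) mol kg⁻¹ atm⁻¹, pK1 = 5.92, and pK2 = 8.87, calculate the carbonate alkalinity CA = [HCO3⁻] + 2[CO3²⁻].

CA = 4.54 mmol/kg

[CO2*] = KH · pCO2 = 10^(−1.41) × 297×10^-6 = 1.155×10^-5 mol/kg
α₀ = 1/(1 + K1/[H⁺] + K1K2/[H⁺]²) = 1/(1 + 10^+2.40 + 10^+1.85) = 0.003096
DIC = [CO2*]/α₀ = 1.155×10^-5 / 0.003096 = 3.732 mmol/kg
CA = (α₁ + 2α₂)·DIC = (0.7777 + 2×0.2192) × 3.732 = 4.54 mmol/kg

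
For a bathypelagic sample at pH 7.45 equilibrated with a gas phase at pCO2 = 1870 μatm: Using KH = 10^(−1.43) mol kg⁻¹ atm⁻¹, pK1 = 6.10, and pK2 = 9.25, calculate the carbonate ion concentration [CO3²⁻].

[CO3²⁻] = 0.0247 mmol/kg

[CO2*] = KH · pCO2 = 10^(−1.43) × 1870×10^-6 = 6.948×10^-5 mol/kg
α₀ = 1/(1 + K1/[H⁺] + K1K2/[H⁺]²) = 1/(1 + 10^+1.35 + 10^-0.45) = 0.04212
DIC = [CO2*]/α₀ = 6.948×10^-5 / 0.04212 = 1.650 mmol/kg
[CO3²⁻] = α₂·DIC; α₂ = 0.01494, so [CO3²⁻] = 0.01494 × 1.650 = 0.0247 mmol/kg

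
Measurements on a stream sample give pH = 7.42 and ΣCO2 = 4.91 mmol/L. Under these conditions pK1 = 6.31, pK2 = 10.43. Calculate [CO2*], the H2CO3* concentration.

α₀ = 1 / (1 + K1/[H⁺] + K1K2/[H⁺]²) = 1 / (1 + 10^+1.11 + 10^-1.90)
   = 1 / (1 + 12.882 + 0.012589) = 1/13.895 = 0.07197
[CO2*] = α₀ × DIC = 0.07197 × 4.91 = 0.353 mmol/L

[CO2*] = 0.353 mmol/L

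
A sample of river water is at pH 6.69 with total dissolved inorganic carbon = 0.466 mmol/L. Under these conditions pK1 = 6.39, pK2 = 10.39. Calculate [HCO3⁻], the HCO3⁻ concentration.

[HCO3⁻] = 0.310 mmol/L

α₁ = 1 / (1 + [H⁺]/K1 + K2/[H⁺]) = 1 / (1 + 10^-0.30 + 10^-3.70)
   = 1 / (1 + 0.50119 + 0.00019953) = 1/1.5014 = 0.6661
[HCO3⁻] = α₁ × DIC = 0.6661 × 0.466 = 0.310 mmol/L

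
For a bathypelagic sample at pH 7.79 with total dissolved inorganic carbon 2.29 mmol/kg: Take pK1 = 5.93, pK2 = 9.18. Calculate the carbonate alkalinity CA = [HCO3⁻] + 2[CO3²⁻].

CA = 2.35 mmol/kg

CA = [HCO3⁻] + 2[CO3²⁻] = (α₁ + 2α₂)·DIC
At pH 7.79: [H⁺]/K1 = 10^-1.86 = 0.013804, K2/[H⁺] = 10^-1.39 = 0.040738
α₁ = 1/(1 + 0.013804 + 0.040738) = 1/1.0545 = 0.9483; α₂ = α₁·K2/[H⁺] = 0.03863
α₁ + 2α₂ = 1.0255
CA = 1.0255 × 2.29 = 2.35 mmol/kg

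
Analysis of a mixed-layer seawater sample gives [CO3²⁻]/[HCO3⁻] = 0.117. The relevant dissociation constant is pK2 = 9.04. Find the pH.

pH = 8.11

From K2 = [H⁺][CO3²⁻]/[HCO3⁻]:  pH = pK2 + log₁₀([CO3²⁻]/[HCO3⁻])
log₁₀(0.117) = -0.932
pH = 9.04 + (-0.932) = 8.11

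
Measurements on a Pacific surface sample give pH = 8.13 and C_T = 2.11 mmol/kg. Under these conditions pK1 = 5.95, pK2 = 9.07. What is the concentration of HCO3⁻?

α₁ = 1 / (1 + [H⁺]/K1 + K2/[H⁺]) = 1 / (1 + 10^-2.18 + 10^-0.94)
   = 1 / (1 + 0.0066069 + 0.11482) = 1/1.1214 = 0.8917
[HCO3⁻] = α₁ × DIC = 0.8917 × 2.11 = 1.88 mmol/kg

[HCO3⁻] = 1.88 mmol/kg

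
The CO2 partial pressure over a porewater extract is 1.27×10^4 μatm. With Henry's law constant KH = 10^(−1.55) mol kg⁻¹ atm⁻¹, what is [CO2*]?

KH = 10^(−1.55) = 2.818×10^-2 mol kg⁻¹ atm⁻¹
[CO2*] = KH · pCO2 = 2.818×10^-2 × 1.27×10^4×10^-6 atm = 3.58×10^-4 mol/kg

[CO2*] = 358 μmol/kg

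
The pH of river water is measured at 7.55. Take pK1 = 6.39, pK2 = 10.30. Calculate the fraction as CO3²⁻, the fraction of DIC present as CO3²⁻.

α₂ = 1 / (1 + [H⁺]/K2 + [H⁺]²/(K1K2)) = 1 / (1 + 10^+2.75 + 10^+1.59)
   = 1 / (1 + 562.34 + 38.905) = 1/602.25 = 0.001660

α₂ = 0.00166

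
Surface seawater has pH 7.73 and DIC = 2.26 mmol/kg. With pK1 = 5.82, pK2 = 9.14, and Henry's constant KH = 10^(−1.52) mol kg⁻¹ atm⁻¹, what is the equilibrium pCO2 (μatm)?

α₀ = 1 / (1 + K1/[H⁺] + K1K2/[H⁺]²) = 1 / (1 + 10^+1.91 + 10^+0.50)
   = 1 / (1 + 81.283 + 3.1623) = 1/85.445 = 0.01170
[CO2*] = α₀ × DIC = 0.01170 × 2.26 = 0.02645 mmol/kg
pCO2 = [CO2*]/KH = 2.645×10^-5 / 3.020×10^-2 = 876 μatm

pCO2 = 876 μatm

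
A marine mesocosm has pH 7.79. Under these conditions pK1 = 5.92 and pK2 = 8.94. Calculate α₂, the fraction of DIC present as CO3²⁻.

α₂ = 1 / (1 + [H⁺]/K2 + [H⁺]²/(K1K2)) = 1 / (1 + 10^+1.15 + 10^-0.72)
   = 1 / (1 + 14.125 + 0.19055) = 1/15.316 = 0.06529

α₂ = 0.0653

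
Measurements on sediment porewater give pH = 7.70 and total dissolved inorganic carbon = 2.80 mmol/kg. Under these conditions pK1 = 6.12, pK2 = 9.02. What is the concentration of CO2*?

[CO2*] = 0.0686 mmol/kg

α₀ = 1 / (1 + K1/[H⁺] + K1K2/[H⁺]²) = 1 / (1 + 10^+1.58 + 10^+0.26)
   = 1 / (1 + 38.019 + 1.8197) = 1/40.839 = 0.02449
[CO2*] = α₀ × DIC = 0.02449 × 2.80 = 0.0686 mmol/kg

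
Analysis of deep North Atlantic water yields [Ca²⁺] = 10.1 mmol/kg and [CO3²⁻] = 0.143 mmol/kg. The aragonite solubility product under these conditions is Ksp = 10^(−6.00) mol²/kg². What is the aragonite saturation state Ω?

Ksp = 10^(−6.00) = 1.000×10^-6
Ω = [Ca²⁺][CO3²⁻]/Ksp = (10.1×10^-3)(0.143×10^-3) / 1.000×10^-6 = 1.44

Ω = 1.44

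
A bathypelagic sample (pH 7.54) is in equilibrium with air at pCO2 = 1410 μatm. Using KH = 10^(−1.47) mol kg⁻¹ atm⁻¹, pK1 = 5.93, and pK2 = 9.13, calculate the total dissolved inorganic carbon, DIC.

[CO2*] = KH · pCO2 = 10^(−1.47) × 1410×10^-6 = 4.778×10^-5 mol/kg
α₀ = 1/(1 + K1/[H⁺] + K1K2/[H⁺]²) = 1/(1 + 10^+1.61 + 10^+0.02) = 0.02337
DIC = [CO2*]/α₀ = 4.778×10^-5 / 0.02337 = 2.04 mmol/kg

DIC = 2.04 mmol/kg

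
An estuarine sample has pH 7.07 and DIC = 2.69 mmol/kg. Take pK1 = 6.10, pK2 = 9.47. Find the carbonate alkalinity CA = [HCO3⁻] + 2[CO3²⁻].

CA = [HCO3⁻] + 2[CO3²⁻] = (α₁ + 2α₂)·DIC
At pH 7.07: [H⁺]/K1 = 10^-0.97 = 0.10715, K2/[H⁺] = 10^-2.40 = 0.0039811
α₁ = 1/(1 + 0.10715 + 0.0039811) = 1/1.1111 = 0.9000; α₂ = α₁·K2/[H⁺] = 0.003583
α₁ + 2α₂ = 0.9071
CA = 0.9071 × 2.69 = 2.44 mmol/kg

CA = 2.44 mmol/kg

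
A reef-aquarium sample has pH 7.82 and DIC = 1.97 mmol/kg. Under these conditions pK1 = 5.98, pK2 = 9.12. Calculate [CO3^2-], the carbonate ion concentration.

α₂ = 1 / (1 + [H⁺]/K2 + [H⁺]²/(K1K2)) = 1 / (1 + 10^+1.30 + 10^-0.54)
   = 1 / (1 + 19.953 + 0.28840) = 1/21.241 = 0.04708
[CO3²⁻] = α₂ × DIC = 0.04708 × 1.97 = 0.0927 mmol/kg

[CO3²⁻] = 0.0927 mmol/kg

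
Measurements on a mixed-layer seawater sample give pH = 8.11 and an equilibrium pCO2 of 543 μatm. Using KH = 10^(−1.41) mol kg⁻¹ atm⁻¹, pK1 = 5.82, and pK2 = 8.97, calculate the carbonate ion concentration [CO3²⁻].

[CO3²⁻] = 0.569 mmol/kg

[CO2*] = KH · pCO2 = 10^(−1.41) × 543×10^-6 = 2.113×10^-5 mol/kg
α₀ = 1/(1 + K1/[H⁺] + K1K2/[H⁺]²) = 1/(1 + 10^+2.29 + 10^+1.43) = 0.004486
DIC = [CO2*]/α₀ = 2.113×10^-5 / 0.004486 = 4.709 mmol/kg
[CO3²⁻] = α₂·DIC; α₂ = 0.1208, so [CO3²⁻] = 0.1208 × 4.709 = 0.569 mmol/kg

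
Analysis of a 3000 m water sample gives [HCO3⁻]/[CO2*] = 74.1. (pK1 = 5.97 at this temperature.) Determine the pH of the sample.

From K1 = [H⁺][HCO3⁻]/[CO2*]:  pH = pK1 + log₁₀([HCO3⁻]/[CO2*])
log₁₀(74.1) = +1.870
pH = 5.97 + (+1.870) = 7.84

pH = 7.84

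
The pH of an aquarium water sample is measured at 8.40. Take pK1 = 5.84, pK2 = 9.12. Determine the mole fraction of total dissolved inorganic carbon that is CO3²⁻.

α₂ = 0.160

α₂ = 1 / (1 + [H⁺]/K2 + [H⁺]²/(K1K2)) = 1 / (1 + 10^+0.72 + 10^-1.84)
   = 1 / (1 + 5.2481 + 0.014454) = 1/6.2625 = 0.1597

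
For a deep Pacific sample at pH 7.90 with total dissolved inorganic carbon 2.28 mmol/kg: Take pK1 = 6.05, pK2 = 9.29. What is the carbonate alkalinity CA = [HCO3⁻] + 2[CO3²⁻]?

CA = 2.34 mmol/kg

CA = [HCO3⁻] + 2[CO3²⁻] = (α₁ + 2α₂)·DIC
At pH 7.90: [H⁺]/K1 = 10^-1.85 = 0.014125, K2/[H⁺] = 10^-1.39 = 0.040738
α₁ = 1/(1 + 0.014125 + 0.040738) = 1/1.0549 = 0.9480; α₂ = α₁·K2/[H⁺] = 0.03862
α₁ + 2α₂ = 1.0252
CA = 1.0252 × 2.28 = 2.34 mmol/kg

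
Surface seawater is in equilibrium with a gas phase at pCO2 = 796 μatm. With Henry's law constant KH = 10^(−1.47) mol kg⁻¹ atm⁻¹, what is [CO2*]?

[CO2*] = 27.0 μmol/kg

KH = 10^(−1.47) = 3.388×10^-2 mol kg⁻¹ atm⁻¹
[CO2*] = KH · pCO2 = 3.388×10^-2 × 796×10^-6 atm = 2.70×10^-5 mol/kg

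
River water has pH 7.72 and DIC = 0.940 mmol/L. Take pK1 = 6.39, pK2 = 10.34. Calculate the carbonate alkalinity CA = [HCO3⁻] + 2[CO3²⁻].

CA = 0.900 mmol/L

CA = [HCO3⁻] + 2[CO3²⁻] = (α₁ + 2α₂)·DIC
At pH 7.72: [H⁺]/K1 = 10^-1.33 = 0.046774, K2/[H⁺] = 10^-2.62 = 0.0023988
α₁ = 1/(1 + 0.046774 + 0.0023988) = 1/1.0492 = 0.9531; α₂ = α₁·K2/[H⁺] = 0.002286
α₁ + 2α₂ = 0.9577
CA = 0.9577 × 0.940 = 0.900 mmol/L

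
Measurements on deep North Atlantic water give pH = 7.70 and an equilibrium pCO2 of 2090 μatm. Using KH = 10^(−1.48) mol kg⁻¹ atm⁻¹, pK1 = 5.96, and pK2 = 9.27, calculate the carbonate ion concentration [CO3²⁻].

[CO2*] = KH · pCO2 = 10^(−1.48) × 2090×10^-6 = 6.921×10^-5 mol/kg
α₀ = 1/(1 + K1/[H⁺] + K1K2/[H⁺]²) = 1/(1 + 10^+1.74 + 10^+0.17) = 0.01741
DIC = [CO2*]/α₀ = 6.921×10^-5 / 0.01741 = 3.975 mmol/kg
[CO3²⁻] = α₂·DIC; α₂ = 0.02575, so [CO3²⁻] = 0.02575 × 3.975 = 0.102 mmol/kg

[CO3²⁻] = 0.102 mmol/kg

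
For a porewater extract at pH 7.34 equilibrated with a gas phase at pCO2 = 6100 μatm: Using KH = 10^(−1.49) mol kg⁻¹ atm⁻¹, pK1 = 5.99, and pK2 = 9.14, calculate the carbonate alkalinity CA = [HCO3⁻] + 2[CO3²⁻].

[CO2*] = KH · pCO2 = 10^(−1.49) × 6100×10^-6 = 1.974×10^-4 mol/kg
α₀ = 1/(1 + K1/[H⁺] + K1K2/[H⁺]²) = 1/(1 + 10^+1.35 + 10^-0.45) = 0.04212
DIC = [CO2*]/α₀ = 1.974×10^-4 / 0.04212 = 4.686 mmol/kg
CA = (α₁ + 2α₂)·DIC = (0.9429 + 2×0.01494) × 4.686 = 4.56 mmol/kg

CA = 4.56 mmol/kg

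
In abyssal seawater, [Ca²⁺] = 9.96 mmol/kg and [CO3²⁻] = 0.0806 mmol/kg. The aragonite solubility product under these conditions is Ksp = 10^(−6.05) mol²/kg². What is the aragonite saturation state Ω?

Ω = 0.901

Ksp = 10^(−6.05) = 8.913×10^-7
Ω = [Ca²⁺][CO3²⁻]/Ksp = (9.96×10^-3)(0.0806×10^-3) / 8.913×10^-7 = 0.901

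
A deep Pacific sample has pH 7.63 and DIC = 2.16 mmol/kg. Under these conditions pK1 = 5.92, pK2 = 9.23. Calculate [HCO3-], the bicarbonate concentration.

[HCO3⁻] = 2.07 mmol/kg

α₁ = 1 / (1 + [H⁺]/K1 + K2/[H⁺]) = 1 / (1 + 10^-1.71 + 10^-1.60)
   = 1 / (1 + 0.019498 + 0.025119) = 1/1.0446 = 0.9573
[HCO3⁻] = α₁ × DIC = 0.9573 × 2.16 = 2.07 mmol/kg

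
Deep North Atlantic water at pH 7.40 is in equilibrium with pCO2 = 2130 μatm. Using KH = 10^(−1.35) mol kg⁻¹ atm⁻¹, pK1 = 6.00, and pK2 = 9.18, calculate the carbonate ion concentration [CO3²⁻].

[CO3²⁻] = 0.0397 mmol/kg

[CO2*] = KH · pCO2 = 10^(−1.35) × 2130×10^-6 = 9.514×10^-5 mol/kg
α₀ = 1/(1 + K1/[H⁺] + K1K2/[H⁺]²) = 1/(1 + 10^+1.40 + 10^-0.38) = 0.03769
DIC = [CO2*]/α₀ = 9.514×10^-5 / 0.03769 = 2.525 mmol/kg
[CO3²⁻] = α₂·DIC; α₂ = 0.01571, so [CO3²⁻] = 0.01571 × 2.525 = 0.0397 mmol/kg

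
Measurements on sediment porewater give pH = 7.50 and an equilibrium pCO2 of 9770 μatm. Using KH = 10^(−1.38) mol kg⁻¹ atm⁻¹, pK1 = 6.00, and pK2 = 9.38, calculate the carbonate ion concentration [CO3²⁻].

[CO2*] = KH · pCO2 = 10^(−1.38) × 9770×10^-6 = 4.073×10^-4 mol/kg
α₀ = 1/(1 + K1/[H⁺] + K1K2/[H⁺]²) = 1/(1 + 10^+1.50 + 10^-0.38) = 0.03027
DIC = [CO2*]/α₀ = 4.073×10^-4 / 0.03027 = 13.46 mmol/kg
[CO3²⁻] = α₂·DIC; α₂ = 0.01262, so [CO3²⁻] = 0.01262 × 13.46 = 0.170 mmol/kg

[CO3²⁻] = 0.170 mmol/kg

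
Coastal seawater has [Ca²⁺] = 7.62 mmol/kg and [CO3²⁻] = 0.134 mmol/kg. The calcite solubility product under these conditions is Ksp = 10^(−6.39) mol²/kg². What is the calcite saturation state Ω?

Ω = 2.51

Ksp = 10^(−6.39) = 4.074×10^-7
Ω = [Ca²⁺][CO3²⁻]/Ksp = (7.62×10^-3)(0.134×10^-3) / 4.074×10^-7 = 2.51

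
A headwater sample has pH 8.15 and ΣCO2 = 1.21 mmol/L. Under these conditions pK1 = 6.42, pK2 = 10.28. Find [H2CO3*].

α₀ = 1 / (1 + K1/[H⁺] + K1K2/[H⁺]²) = 1 / (1 + 10^+1.73 + 10^-0.40)
   = 1 / (1 + 53.703 + 0.39811) = 1/55.101 = 0.01815
[CO2*] = α₀ × DIC = 0.01815 × 1.21 = 0.0220 mmol/L

[CO2*] = 0.0220 mmol/L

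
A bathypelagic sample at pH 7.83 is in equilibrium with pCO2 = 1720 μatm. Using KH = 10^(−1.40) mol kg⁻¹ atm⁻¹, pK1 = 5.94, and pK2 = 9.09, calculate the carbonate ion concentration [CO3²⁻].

[CO2*] = KH · pCO2 = 10^(−1.40) × 1720×10^-6 = 6.847×10^-5 mol/kg
α₀ = 1/(1 + K1/[H⁺] + K1K2/[H⁺]²) = 1/(1 + 10^+1.89 + 10^+0.63) = 0.01206
DIC = [CO2*]/α₀ = 6.847×10^-5 / 0.01206 = 5.676 mmol/kg
[CO3²⁻] = α₂·DIC; α₂ = 0.05146, so [CO3²⁻] = 0.05146 × 5.676 = 0.292 mmol/kg

[CO3²⁻] = 0.292 mmol/kg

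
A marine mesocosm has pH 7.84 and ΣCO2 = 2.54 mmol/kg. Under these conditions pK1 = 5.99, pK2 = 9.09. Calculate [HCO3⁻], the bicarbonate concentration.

[HCO3⁻] = 2.37 mmol/kg

α₁ = 1 / (1 + [H⁺]/K1 + K2/[H⁺]) = 1 / (1 + 10^-1.85 + 10^-1.25)
   = 1 / (1 + 0.014125 + 0.056234) = 1/1.0704 = 0.9343
[HCO3⁻] = α₁ × DIC = 0.9343 × 2.54 = 2.37 mmol/kg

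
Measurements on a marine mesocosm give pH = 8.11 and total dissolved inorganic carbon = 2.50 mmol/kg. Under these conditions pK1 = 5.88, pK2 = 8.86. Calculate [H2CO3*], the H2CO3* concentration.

[CO2*] = 12.4 μmol/kg

α₀ = 1 / (1 + K1/[H⁺] + K1K2/[H⁺]²) = 1 / (1 + 10^+2.23 + 10^+1.48)
   = 1 / (1 + 169.82 + 30.200) = 1/201.02 = 0.004975
[CO2*] = α₀ × DIC = 0.004975 × 2.50 = 0.0124 mmol/kg = 12.4 μmol/kg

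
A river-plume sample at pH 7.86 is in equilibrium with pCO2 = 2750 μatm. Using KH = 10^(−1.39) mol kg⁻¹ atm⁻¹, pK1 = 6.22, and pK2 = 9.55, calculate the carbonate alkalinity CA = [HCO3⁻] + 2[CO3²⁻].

CA = 5.09 mmol/kg

[CO2*] = KH · pCO2 = 10^(−1.39) × 2750×10^-6 = 1.120×10^-4 mol/kg
α₀ = 1/(1 + K1/[H⁺] + K1K2/[H⁺]²) = 1/(1 + 10^+1.64 + 10^-0.05) = 0.02196
DIC = [CO2*]/α₀ = 1.120×10^-4 / 0.02196 = 5.102 mmol/kg
CA = (α₁ + 2α₂)·DIC = (0.9585 + 2×0.01957) × 5.102 = 5.09 mmol/kg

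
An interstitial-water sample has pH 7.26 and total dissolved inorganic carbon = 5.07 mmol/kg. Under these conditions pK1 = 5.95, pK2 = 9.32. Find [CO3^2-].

α₂ = 1 / (1 + [H⁺]/K2 + [H⁺]²/(K1K2)) = 1 / (1 + 10^+2.06 + 10^+0.75)
   = 1 / (1 + 114.82 + 5.6234) = 1/121.44 = 0.008235
[CO3²⁻] = α₂ × DIC = 0.008235 × 5.07 = 0.0417 mmol/kg

[CO3²⁻] = 0.0417 mmol/kg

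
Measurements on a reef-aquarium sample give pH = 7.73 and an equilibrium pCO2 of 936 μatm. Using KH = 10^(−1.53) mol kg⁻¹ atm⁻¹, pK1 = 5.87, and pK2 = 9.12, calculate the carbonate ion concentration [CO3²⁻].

[CO3²⁻] = 0.0815 mmol/kg

[CO2*] = KH · pCO2 = 10^(−1.53) × 936×10^-6 = 2.762×10^-5 mol/kg
α₀ = 1/(1 + K1/[H⁺] + K1K2/[H⁺]²) = 1/(1 + 10^+1.86 + 10^+0.47) = 0.01309
DIC = [CO2*]/α₀ = 2.762×10^-5 / 0.01309 = 2.110 mmol/kg
[CO3²⁻] = α₂·DIC; α₂ = 0.03863, so [CO3²⁻] = 0.03863 × 2.110 = 0.0815 mmol/kg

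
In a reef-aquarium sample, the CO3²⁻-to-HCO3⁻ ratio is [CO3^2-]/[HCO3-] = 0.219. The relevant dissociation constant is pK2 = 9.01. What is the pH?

pH = 8.35

From K2 = [H⁺][CO3^2-]/[HCO3-]:  pH = pK2 + log₁₀([CO3^2-]/[HCO3-])
log₁₀(0.219) = -0.660
pH = 9.01 + (-0.660) = 8.35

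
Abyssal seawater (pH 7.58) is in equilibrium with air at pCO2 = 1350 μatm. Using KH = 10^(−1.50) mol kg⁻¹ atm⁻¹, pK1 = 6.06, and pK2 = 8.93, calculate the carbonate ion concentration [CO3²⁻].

[CO3²⁻] = 0.0631 mmol/kg

[CO2*] = KH · pCO2 = 10^(−1.50) × 1350×10^-6 = 4.269×10^-5 mol/kg
α₀ = 1/(1 + K1/[H⁺] + K1K2/[H⁺]²) = 1/(1 + 10^+1.52 + 10^+0.17) = 0.02810
DIC = [CO2*]/α₀ = 4.269×10^-5 / 0.02810 = 1.519 mmol/kg
[CO3²⁻] = α₂·DIC; α₂ = 0.04156, so [CO3²⁻] = 0.04156 × 1.519 = 0.0631 mmol/kg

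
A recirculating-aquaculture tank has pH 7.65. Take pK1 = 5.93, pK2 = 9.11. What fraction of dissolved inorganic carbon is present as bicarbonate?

α₁ = 1 / (1 + [H⁺]/K1 + K2/[H⁺]) = 1 / (1 + 10^-1.72 + 10^-1.46)
   = 1 / (1 + 0.019055 + 0.034674) = 1/1.0537 = 0.9490

α₁ = 0.949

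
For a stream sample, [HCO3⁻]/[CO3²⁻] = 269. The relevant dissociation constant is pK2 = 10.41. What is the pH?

pH = 7.98

From K2 = [H⁺][CO3²⁻]/[HCO3⁻]:  pH = pK2 − log₁₀([HCO3⁻]/[CO3²⁻])
log₁₀(269) = +2.430
pH = 10.41 − (+2.430) = 7.98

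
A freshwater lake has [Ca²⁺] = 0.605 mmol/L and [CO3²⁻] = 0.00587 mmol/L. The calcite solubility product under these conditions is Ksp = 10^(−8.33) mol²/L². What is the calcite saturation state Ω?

Ksp = 10^(−8.33) = 4.677×10^-9
Ω = [Ca²⁺][CO3²⁻]/Ksp = (0.605×10^-3)(0.00587×10^-3) / 4.677×10^-9 = 0.759

Ω = 0.759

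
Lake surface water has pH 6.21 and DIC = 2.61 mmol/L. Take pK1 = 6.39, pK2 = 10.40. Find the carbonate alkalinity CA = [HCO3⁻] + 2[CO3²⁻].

CA = 1.04 mmol/L

CA = [HCO3⁻] + 2[CO3²⁻] = (α₁ + 2α₂)·DIC
At pH 6.21: [H⁺]/K1 = 10^0.18 = 1.5136, K2/[H⁺] = 10^-4.19 = 6.4565×10^-5
α₁ = 1/(1 + 1.5136 + 6.4565×10^-5) = 1/2.5136 = 0.3978; α₂ = α₁·K2/[H⁺] = 2.569×10^-5
α₁ + 2α₂ = 0.3979
CA = 0.3979 × 2.61 = 1.04 mmol/L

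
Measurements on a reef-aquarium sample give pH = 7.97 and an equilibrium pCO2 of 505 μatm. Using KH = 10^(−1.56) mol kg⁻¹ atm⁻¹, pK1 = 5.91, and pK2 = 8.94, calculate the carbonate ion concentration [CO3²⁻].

[CO2*] = KH · pCO2 = 10^(−1.56) × 505×10^-6 = 1.391×10^-5 mol/kg
α₀ = 1/(1 + K1/[H⁺] + K1K2/[H⁺]²) = 1/(1 + 10^+2.06 + 10^+1.09) = 0.007805
DIC = [CO2*]/α₀ = 1.391×10^-5 / 0.007805 = 1.782 mmol/kg
[CO3²⁻] = α₂·DIC; α₂ = 0.09603, so [CO3²⁻] = 0.09603 × 1.782 = 0.171 mmol/kg

[CO3²⁻] = 0.171 mmol/kg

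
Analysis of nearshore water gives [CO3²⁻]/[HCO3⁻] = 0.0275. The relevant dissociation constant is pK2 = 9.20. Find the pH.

From K2 = [H⁺][CO3²⁻]/[HCO3⁻]:  pH = pK2 + log₁₀([CO3²⁻]/[HCO3⁻])
log₁₀(0.0275) = -1.561
pH = 9.20 + (-1.561) = 7.64

pH = 7.64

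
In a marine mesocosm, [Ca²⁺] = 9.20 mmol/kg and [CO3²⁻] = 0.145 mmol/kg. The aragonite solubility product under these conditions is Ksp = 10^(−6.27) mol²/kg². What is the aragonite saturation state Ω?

Ksp = 10^(−6.27) = 5.370×10^-7
Ω = [Ca²⁺][CO3²⁻]/Ksp = (9.20×10^-3)(0.145×10^-3) / 5.370×10^-7 = 2.48

Ω = 2.48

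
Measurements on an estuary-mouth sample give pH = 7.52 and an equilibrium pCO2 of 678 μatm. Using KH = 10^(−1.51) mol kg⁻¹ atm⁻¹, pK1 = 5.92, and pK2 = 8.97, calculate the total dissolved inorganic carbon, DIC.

DIC = 0.885 mmol/kg

[CO2*] = KH · pCO2 = 10^(−1.51) × 678×10^-6 = 2.095×10^-5 mol/kg
α₀ = 1/(1 + K1/[H⁺] + K1K2/[H⁺]²) = 1/(1 + 10^+1.60 + 10^+0.15) = 0.02368
DIC = [CO2*]/α₀ = 2.095×10^-5 / 0.02368 = 0.885 mmol/kg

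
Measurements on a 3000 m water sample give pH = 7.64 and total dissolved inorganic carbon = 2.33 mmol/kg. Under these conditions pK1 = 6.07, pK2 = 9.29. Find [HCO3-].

[HCO3⁻] = 2.22 mmol/kg

α₁ = 1 / (1 + [H⁺]/K1 + K2/[H⁺]) = 1 / (1 + 10^-1.57 + 10^-1.65)
   = 1 / (1 + 0.026915 + 0.022387) = 1/1.0493 = 0.9530
[HCO3⁻] = α₁ × DIC = 0.9530 × 2.33 = 2.22 mmol/kg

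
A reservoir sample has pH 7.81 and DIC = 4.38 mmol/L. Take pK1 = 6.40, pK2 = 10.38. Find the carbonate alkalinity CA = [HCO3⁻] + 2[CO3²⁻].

CA = [HCO3⁻] + 2[CO3²⁻] = (α₁ + 2α₂)·DIC
At pH 7.81: [H⁺]/K1 = 10^-1.41 = 0.038905, K2/[H⁺] = 10^-2.57 = 0.0026915
α₁ = 1/(1 + 0.038905 + 0.0026915) = 1/1.0416 = 0.9601; α₂ = α₁·K2/[H⁺] = 0.002584
α₁ + 2α₂ = 0.9652
CA = 0.9652 × 4.38 = 4.23 mmol/L

CA = 4.23 mmol/L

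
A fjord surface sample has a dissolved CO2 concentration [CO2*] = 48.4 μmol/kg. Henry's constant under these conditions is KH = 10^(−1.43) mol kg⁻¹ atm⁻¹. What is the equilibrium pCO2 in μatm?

KH = 10^(−1.43) = 3.715×10^-2 mol kg⁻¹ atm⁻¹
pCO2 = [CO2*]/KH = 48.4×10^-6 / 3.715×10^-2 = 1.30×10^-3 atm = 1300 μatm

pCO2 = 1300 μatm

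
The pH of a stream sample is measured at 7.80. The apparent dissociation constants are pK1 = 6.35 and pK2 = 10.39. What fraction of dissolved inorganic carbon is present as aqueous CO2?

α₀ = 0.0342

α₀ = 1 / (1 + K1/[H⁺] + K1K2/[H⁺]²) = 1 / (1 + 10^+1.45 + 10^-1.14)
   = 1 / (1 + 28.184 + 0.072444) = 1/29.256 = 0.03418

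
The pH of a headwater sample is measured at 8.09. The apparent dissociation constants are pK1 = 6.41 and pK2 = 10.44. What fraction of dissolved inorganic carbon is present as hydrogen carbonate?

α₁ = 1 / (1 + [H⁺]/K1 + K2/[H⁺]) = 1 / (1 + 10^-1.68 + 10^-2.35)
   = 1 / (1 + 0.020893 + 0.0044668) = 1/1.0254 = 0.9753

α₁ = 0.975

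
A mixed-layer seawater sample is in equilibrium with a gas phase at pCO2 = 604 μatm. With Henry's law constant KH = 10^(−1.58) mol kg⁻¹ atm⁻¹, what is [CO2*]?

[CO2*] = 15.9 μmol/kg

KH = 10^(−1.58) = 2.630×10^-2 mol kg⁻¹ atm⁻¹
[CO2*] = KH · pCO2 = 2.630×10^-2 × 604×10^-6 atm = 1.59×10^-5 mol/kg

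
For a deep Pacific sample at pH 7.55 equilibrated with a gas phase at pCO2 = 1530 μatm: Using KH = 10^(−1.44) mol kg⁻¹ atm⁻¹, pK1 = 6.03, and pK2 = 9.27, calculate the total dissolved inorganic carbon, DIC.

[CO2*] = KH · pCO2 = 10^(−1.44) × 1530×10^-6 = 5.555×10^-5 mol/kg
α₀ = 1/(1 + K1/[H⁺] + K1K2/[H⁺]²) = 1/(1 + 10^+1.52 + 10^-0.20) = 0.02878
DIC = [CO2*]/α₀ = 5.555×10^-5 / 0.02878 = 1.93 mmol/kg

DIC = 1.93 mmol/kg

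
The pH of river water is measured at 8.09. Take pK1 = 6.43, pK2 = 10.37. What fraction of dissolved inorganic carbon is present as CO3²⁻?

α₂ = 1 / (1 + [H⁺]/K2 + [H⁺]²/(K1K2)) = 1 / (1 + 10^+2.28 + 10^+0.62)
   = 1 / (1 + 190.55 + 4.1687) = 1/195.71 = 0.005109

α₂ = 0.00511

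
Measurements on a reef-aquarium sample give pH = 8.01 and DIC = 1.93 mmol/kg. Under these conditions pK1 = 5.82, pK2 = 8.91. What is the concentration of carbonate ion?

[CO3²⁻] = 0.215 mmol/kg

α₂ = 1 / (1 + [H⁺]/K2 + [H⁺]²/(K1K2)) = 1 / (1 + 10^+0.90 + 10^-1.29)
   = 1 / (1 + 7.9433 + 0.051286) = 1/8.9946 = 0.1112
[CO3²⁻] = α₂ × DIC = 0.1112 × 1.93 = 0.215 mmol/kg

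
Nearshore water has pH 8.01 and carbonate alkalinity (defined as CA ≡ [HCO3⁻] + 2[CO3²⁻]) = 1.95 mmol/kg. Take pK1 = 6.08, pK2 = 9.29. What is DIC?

CA = [HCO3⁻] + 2[CO3²⁻] = (α₁ + 2α₂)·DIC
At pH 8.01: [H⁺]/K1 = 10^-1.93 = 0.011749, K2/[H⁺] = 10^-1.28 = 0.052481
α₁ = 1/(1 + 0.011749 + 0.052481) = 1/1.0642 = 0.9396; α₂ = α₁·K2/[H⁺] = 0.04931
α₁ + 2α₂ = 1.0383
DIC = CA / (α₁ + 2α₂) = 1.95 / 1.0383 = 1.88 mmol/kg

DIC = 1.88 mmol/kg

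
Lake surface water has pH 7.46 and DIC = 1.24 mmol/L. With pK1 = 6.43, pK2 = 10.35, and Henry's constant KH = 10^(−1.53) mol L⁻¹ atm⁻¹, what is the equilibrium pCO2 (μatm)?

pCO2 = 3580 μatm

α₀ = 1 / (1 + K1/[H⁺] + K1K2/[H⁺]²) = 1 / (1 + 10^+1.03 + 10^-1.86)
   = 1 / (1 + 10.715 + 0.013804) = 1/11.729 = 0.08526
[CO2*] = α₀ × DIC = 0.08526 × 1.24 = 0.1057 mmol/L
pCO2 = [CO2*]/KH = 1.057×10^-4 / 2.951×10^-2 = 3580 μatm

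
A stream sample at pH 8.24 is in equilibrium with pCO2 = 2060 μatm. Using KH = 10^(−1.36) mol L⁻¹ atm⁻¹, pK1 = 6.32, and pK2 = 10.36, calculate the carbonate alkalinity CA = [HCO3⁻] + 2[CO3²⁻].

[CO2*] = KH · pCO2 = 10^(−1.36) × 2060×10^-6 = 8.992×10^-5 mol/L
α₀ = 1/(1 + K1/[H⁺] + K1K2/[H⁺]²) = 1/(1 + 10^+1.92 + 10^-0.20) = 0.01179
DIC = [CO2*]/α₀ = 8.992×10^-5 / 0.01179 = 7.626 mmol/L
CA = (α₁ + 2α₂)·DIC = (0.9808 + 2×0.007440) × 7.626 = 7.59 mmol/L

CA = 7.59 mmol/L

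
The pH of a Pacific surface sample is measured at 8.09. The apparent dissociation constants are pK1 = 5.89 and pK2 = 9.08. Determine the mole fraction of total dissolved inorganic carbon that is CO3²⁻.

α₂ = 1 / (1 + [H⁺]/K2 + [H⁺]²/(K1K2)) = 1 / (1 + 10^+0.99 + 10^-1.21)
   = 1 / (1 + 9.7724 + 0.061660) = 1/10.834 = 0.09230

α₂ = 0.0923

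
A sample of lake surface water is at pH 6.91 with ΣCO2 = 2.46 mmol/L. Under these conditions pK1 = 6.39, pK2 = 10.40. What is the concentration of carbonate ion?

[CO3²⁻] = 0.611 μmol/L

α₂ = 1 / (1 + [H⁺]/K2 + [H⁺]²/(K1K2)) = 1 / (1 + 10^+3.49 + 10^+2.97)
   = 1 / (1 + 3090.3 + 933.25) = 1/4024.5 = 0.0002485
[CO3²⁻] = α₂ × DIC = 0.0002485 × 2.46 = 0.000611 mmol/L = 0.611 μmol/L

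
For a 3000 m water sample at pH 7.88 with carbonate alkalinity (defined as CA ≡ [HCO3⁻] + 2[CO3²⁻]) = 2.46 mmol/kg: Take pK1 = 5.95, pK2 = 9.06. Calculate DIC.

DIC = 2.34 mmol/kg

CA = [HCO3⁻] + 2[CO3²⁻] = (α₁ + 2α₂)·DIC
At pH 7.88: [H⁺]/K1 = 10^-1.93 = 0.011749, K2/[H⁺] = 10^-1.18 = 0.066069
α₁ = 1/(1 + 0.011749 + 0.066069) = 1/1.0778 = 0.9278; α₂ = α₁·K2/[H⁺] = 0.06130
α₁ + 2α₂ = 1.0504
DIC = CA / (α₁ + 2α₂) = 2.46 / 1.0504 = 2.34 mmol/kg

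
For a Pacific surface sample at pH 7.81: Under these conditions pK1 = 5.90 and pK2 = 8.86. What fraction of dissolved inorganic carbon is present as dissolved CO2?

α₀ = 0.0112

α₀ = 1 / (1 + K1/[H⁺] + K1K2/[H⁺]²) = 1 / (1 + 10^+1.91 + 10^+0.86)
   = 1 / (1 + 81.283 + 7.2444) = 1/89.527 = 0.01117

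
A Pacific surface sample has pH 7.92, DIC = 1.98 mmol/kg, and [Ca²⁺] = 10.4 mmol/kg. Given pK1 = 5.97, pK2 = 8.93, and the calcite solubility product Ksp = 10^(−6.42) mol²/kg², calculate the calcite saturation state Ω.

α₂ = 1 / (1 + [H⁺]/K2 + [H⁺]²/(K1K2)) = 1 / (1 + 10^+1.01 + 10^-0.94)
   = 1 / (1 + 10.233 + 0.11482) = 1/11.348 = 0.08812
[CO3²⁻] = α₂ × DIC = 0.08812 × 1.98 = 0.1745 mmol/kg
Ksp = 10^(−6.42) = 3.802×10^-7
Ω = [Ca²⁺][CO3²⁻]/Ksp = (10.4×10^-3)(1.745×10^-4) / 3.802×10^-7 = 4.77

Ω = 4.77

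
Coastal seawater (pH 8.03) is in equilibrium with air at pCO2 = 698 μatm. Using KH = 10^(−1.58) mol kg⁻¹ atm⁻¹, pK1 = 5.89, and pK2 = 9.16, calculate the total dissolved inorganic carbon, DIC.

DIC = 2.74 mmol/kg

[CO2*] = KH · pCO2 = 10^(−1.58) × 698×10^-6 = 1.836×10^-5 mol/kg
α₀ = 1/(1 + K1/[H⁺] + K1K2/[H⁺]²) = 1/(1 + 10^+2.14 + 10^+1.01) = 0.006699
DIC = [CO2*]/α₀ = 1.836×10^-5 / 0.006699 = 2.74 mmol/kg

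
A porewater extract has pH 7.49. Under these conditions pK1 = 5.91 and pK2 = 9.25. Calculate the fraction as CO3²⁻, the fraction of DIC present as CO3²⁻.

α₂ = 0.0167

α₂ = 1 / (1 + [H⁺]/K2 + [H⁺]²/(K1K2)) = 1 / (1 + 10^+1.76 + 10^+0.18)
   = 1 / (1 + 57.544 + 1.5136) = 1/60.058 = 0.01665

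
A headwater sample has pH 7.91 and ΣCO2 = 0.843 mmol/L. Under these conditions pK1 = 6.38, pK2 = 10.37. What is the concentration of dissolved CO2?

[CO2*] = 0.0241 mmol/L

α₀ = 1 / (1 + K1/[H⁺] + K1K2/[H⁺]²) = 1 / (1 + 10^+1.53 + 10^-0.93)
   = 1 / (1 + 33.884 + 0.11749) = 1/35.002 = 0.02857
[CO2*] = α₀ × DIC = 0.02857 × 0.843 = 0.0241 mmol/L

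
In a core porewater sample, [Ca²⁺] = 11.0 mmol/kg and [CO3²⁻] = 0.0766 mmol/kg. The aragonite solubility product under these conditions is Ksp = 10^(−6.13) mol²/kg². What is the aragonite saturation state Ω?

Ksp = 10^(−6.13) = 7.413×10^-7
Ω = [Ca²⁺][CO3²⁻]/Ksp = (11.0×10^-3)(0.0766×10^-3) / 7.413×10^-7 = 1.14

Ω = 1.14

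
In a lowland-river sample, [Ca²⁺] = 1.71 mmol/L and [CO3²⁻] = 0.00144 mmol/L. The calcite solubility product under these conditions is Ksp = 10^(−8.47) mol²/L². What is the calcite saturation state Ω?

Ksp = 10^(−8.47) = 3.388×10^-9
Ω = [Ca²⁺][CO3²⁻]/Ksp = (1.71×10^-3)(0.00144×10^-3) / 3.388×10^-9 = 0.727

Ω = 0.727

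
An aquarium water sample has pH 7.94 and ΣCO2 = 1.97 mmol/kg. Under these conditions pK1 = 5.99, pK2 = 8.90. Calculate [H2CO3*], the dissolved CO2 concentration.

α₀ = 1 / (1 + K1/[H⁺] + K1K2/[H⁺]²) = 1 / (1 + 10^+1.95 + 10^+0.99)
   = 1 / (1 + 89.125 + 9.7724) = 1/99.897 = 0.01001
[CO2*] = α₀ × DIC = 0.01001 × 1.97 = 0.0197 mmol/kg = 19.7 μmol/kg

[CO2*] = 19.7 μmol/kg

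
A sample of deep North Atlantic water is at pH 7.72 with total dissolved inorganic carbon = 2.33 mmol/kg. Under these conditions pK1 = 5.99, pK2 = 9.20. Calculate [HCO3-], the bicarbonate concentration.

[HCO3⁻] = 2.22 mmol/kg

α₁ = 1 / (1 + [H⁺]/K1 + K2/[H⁺]) = 1 / (1 + 10^-1.73 + 10^-1.48)
   = 1 / (1 + 0.018621 + 0.033113) = 1/1.0517 = 0.9508
[HCO3⁻] = α₁ × DIC = 0.9508 × 2.33 = 2.22 mmol/kg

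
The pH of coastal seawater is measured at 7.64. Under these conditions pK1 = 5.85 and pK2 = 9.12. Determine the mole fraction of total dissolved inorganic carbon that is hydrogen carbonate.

α₁ = 0.953

α₁ = 1 / (1 + [H⁺]/K1 + K2/[H⁺]) = 1 / (1 + 10^-1.79 + 10^-1.48)
   = 1 / (1 + 0.016218 + 0.033113) = 1/1.0493 = 0.9530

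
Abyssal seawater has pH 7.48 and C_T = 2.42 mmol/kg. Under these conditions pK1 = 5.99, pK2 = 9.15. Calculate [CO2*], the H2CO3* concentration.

α₀ = 1 / (1 + K1/[H⁺] + K1K2/[H⁺]²) = 1 / (1 + 10^+1.49 + 10^-0.18)
   = 1 / (1 + 30.903 + 0.66069) = 1/32.564 = 0.03071
[CO2*] = α₀ × DIC = 0.03071 × 2.42 = 0.0743 mmol/kg

[CO2*] = 0.0743 mmol/kg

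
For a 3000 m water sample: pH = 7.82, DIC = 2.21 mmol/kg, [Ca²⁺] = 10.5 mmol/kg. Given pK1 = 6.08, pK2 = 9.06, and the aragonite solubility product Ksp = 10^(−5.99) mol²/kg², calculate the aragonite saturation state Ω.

Ω = 1.21

α₂ = 1 / (1 + [H⁺]/K2 + [H⁺]²/(K1K2)) = 1 / (1 + 10^+1.24 + 10^-0.50)
   = 1 / (1 + 17.378 + 0.31623) = 1/18.694 = 0.05349
[CO3²⁻] = α₂ × DIC = 0.05349 × 2.21 = 0.1182 mmol/kg
Ksp = 10^(−5.99) = 1.023×10^-6
Ω = [Ca²⁺][CO3²⁻]/Ksp = (10.5×10^-3)(1.182×10^-4) / 1.023×10^-6 = 1.21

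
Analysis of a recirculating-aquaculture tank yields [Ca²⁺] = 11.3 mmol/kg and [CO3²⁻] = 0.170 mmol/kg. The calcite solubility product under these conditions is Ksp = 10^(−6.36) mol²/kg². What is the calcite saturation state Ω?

Ω = 4.40

Ksp = 10^(−6.36) = 4.365×10^-7
Ω = [Ca²⁺][CO3²⁻]/Ksp = (11.3×10^-3)(0.170×10^-3) / 4.365×10^-7 = 4.40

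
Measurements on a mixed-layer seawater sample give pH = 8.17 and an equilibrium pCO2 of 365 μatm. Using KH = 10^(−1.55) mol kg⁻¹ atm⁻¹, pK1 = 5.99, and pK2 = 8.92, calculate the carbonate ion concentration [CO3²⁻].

[CO3²⁻] = 0.277 mmol/kg

[CO2*] = KH · pCO2 = 10^(−1.55) × 365×10^-6 = 1.029×10^-5 mol/kg
α₀ = 1/(1 + K1/[H⁺] + K1K2/[H⁺]²) = 1/(1 + 10^+2.18 + 10^+1.43) = 0.005578
DIC = [CO2*]/α₀ = 1.029×10^-5 / 0.005578 = 1.844 mmol/kg
[CO3²⁻] = α₂·DIC; α₂ = 0.1501, so [CO3²⁻] = 0.1501 × 1.844 = 0.277 mmol/kg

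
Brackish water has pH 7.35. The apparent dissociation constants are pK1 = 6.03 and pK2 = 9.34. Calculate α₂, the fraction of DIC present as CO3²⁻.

α₂ = 1 / (1 + [H⁺]/K2 + [H⁺]²/(K1K2)) = 1 / (1 + 10^+1.99 + 10^+0.67)
   = 1 / (1 + 97.724 + 4.6774) = 1/103.40 = 0.009671

α₂ = 0.00967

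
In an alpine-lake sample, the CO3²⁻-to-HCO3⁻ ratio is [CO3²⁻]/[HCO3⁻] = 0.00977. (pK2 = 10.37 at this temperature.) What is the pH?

pH = 8.36

From K2 = [H⁺][CO3²⁻]/[HCO3⁻]:  pH = pK2 + log₁₀([CO3²⁻]/[HCO3⁻])
log₁₀(0.00977) = -2.010
pH = 10.37 + (-2.010) = 8.36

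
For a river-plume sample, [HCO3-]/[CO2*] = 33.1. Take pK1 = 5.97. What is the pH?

From K1 = [H⁺][HCO3-]/[CO2*]:  pH = pK1 + log₁₀([HCO3-]/[CO2*])
log₁₀(33.1) = +1.520
pH = 5.97 + (+1.520) = 7.49

pH = 7.49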